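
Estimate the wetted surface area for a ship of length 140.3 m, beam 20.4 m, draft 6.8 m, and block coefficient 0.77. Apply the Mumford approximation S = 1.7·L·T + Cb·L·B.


Formula: S = 1.7*L*T + V/T with V = Cb*L*B*T, i.e. S = L * (1.7*T + Cb*B)
Step 1 — 1.7*T = 1.7 * 6.8 = 11.56 m
Step 2 — Cb*B = 0.77 * 20.4 = 15.708 m
Step 3 — 1.7*T + Cb*B = 11.56 + 15.708 = 27.268 m
Step 4 — S = 140.3 * 27.268 ≈ 3825.7 m^2 (5 s.f.)

3825.7 m^2


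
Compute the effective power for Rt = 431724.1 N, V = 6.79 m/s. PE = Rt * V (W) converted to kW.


Formula: PE = Rt * V / 1000 (kW)
Step 1 — PE (W) = 431724.1 * 6.79 = 2931406.639 W
Step 2 — PE (kW) = 2931406.639 / 1000 ≈ 2931.4 kW (5 s.f.)

2931.4 kW


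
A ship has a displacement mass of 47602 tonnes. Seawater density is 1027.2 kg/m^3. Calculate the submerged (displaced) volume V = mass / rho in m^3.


Formula: V = mass / rho
Step 1 — convert tonnes to kg: 47602 t * 1000 = 47602000 kg
Step 2 — V = 47602000 / 1027.2 ≈ 46342 m^3 (5 s.f.)

46342 m^3


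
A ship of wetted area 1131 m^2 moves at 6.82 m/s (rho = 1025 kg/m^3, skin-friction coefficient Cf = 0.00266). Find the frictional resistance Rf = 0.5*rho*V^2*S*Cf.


Formula: Rf = 0.5 * rho * V^2 * S * Cf
Step 1 — V^2 = 6.82^2 = 46.5124
Step 2 — 0.5 * rho * V^2 = 0.5 * 1025 * 46.5124 = 23837.605
Step 3 — Rf = 23837.605 * 1131 * 0.00266 ≈ 71714 N (5 s.f.)

71714 N


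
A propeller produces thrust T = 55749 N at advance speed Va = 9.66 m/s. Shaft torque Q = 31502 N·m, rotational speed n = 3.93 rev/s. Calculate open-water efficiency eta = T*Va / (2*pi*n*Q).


Formula: eta = T * Va / (2 * pi * n * Q)
Step 1 — numerator = T * Va = 55749 * 9.66 = 538535.34
Step 2 — 2 * pi * n = 2 * pi * 3.93 = 24.692918
Step 3 — denominator = 24.692918 * 31502 = 777876.3
Step 4 — eta = 538535.34 / 777876.3 ≈ 0.69231 (5 s.f.)

0.69231


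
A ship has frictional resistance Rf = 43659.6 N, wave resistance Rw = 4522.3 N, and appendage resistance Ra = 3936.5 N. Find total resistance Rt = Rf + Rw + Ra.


Formula: Rt = Rf + Rw + Ra
Substituting: Rt = 43659.6 + 4522.3 + 3936.5
Result: Rt = 52118.4 N

52118.4 N


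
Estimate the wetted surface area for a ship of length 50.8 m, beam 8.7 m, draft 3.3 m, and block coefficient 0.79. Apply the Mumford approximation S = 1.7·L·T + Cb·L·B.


Formula: S = 1.7*L*T + V/T with V = Cb*L*B*T, i.e. S = L * (1.7*T + Cb*B)
Step 1 — 1.7*T = 1.7 * 3.3 = 5.61 m
Step 2 — Cb*B = 0.79 * 8.7 = 6.873 m
Step 3 — 1.7*T + Cb*B = 5.61 + 6.873 = 12.483 m
Step 4 — S = 50.8 * 12.483 ≈ 634.14 m^2 (5 s.f.)

634.14 m^2


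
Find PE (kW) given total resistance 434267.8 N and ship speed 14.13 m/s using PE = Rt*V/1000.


Formula: PE = Rt * V / 1000 (kW)
Step 1 — PE (W) = 434267.8 * 14.13 = 6136204.014 W
Step 2 — PE (kW) = 6136204.014 / 1000 ≈ 6136.2 kW (5 s.f.)

6136.2 kW


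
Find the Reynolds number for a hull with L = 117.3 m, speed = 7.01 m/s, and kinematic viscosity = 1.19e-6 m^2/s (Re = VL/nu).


Formula: Re = V * L / nu
Step 1 — V * L = 7.01 * 117.3 = 822.273 m^2/s
Step 2 — Re = 822.273 / 1.19e-6 = 6.91e+08

6.91e+08


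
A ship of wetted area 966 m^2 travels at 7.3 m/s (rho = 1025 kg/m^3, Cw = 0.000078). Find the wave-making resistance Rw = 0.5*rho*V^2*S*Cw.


Formula: Rw = 0.5 * rho * V^2 * S * Cw
Step 1 — V^2 = 7.3^2 = 53.29
Step 2 — 0.5 * rho * V^2 = 0.5 * 1025 * 53.29 = 27311.125
Step 3 — Rw = 27311.125 * 966 * 0.000078 ≈ 2057.8 N (5 s.f.)

2057.8 N


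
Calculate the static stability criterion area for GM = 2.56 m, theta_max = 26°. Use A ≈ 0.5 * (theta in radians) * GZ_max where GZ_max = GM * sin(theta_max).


Formula: GZ_max = GM * sin(theta); Area = 0.5 * theta_rad * GZ_max
Step 1 — GZ_max = 2.56 * sin(26°) = 2.56 * 0.438371 = 1.12223 m
Step 2 — theta_rad = 26 * pi/180 = 0.453786 rad
Step 3 — Area = 0.5 * 0.453786 * 1.12223 ≈ 0.25463 m·rad (5 s.f.)

0.25463 m·rad


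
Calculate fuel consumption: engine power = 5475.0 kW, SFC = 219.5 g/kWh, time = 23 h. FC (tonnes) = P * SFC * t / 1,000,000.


Formula: FC (tonnes) = P * SFC * t / 1,000,000
Step 1 — P * SFC * t = 5475.0 * 219.5 * 23 = 27640537.5 g
Step 2 — FC (tonnes) = 27640537.5 / 1,000,000 ≈ 27.641 tonnes (5 s.f.)

27.641 tonnes


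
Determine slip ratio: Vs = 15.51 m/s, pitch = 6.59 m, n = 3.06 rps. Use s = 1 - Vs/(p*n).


Formula: s = 1 - Vs / (p * n)
Step 1 — p * n = 6.59 * 3.06 = 20.1654
Step 2 — Vs / (p*n) = 15.51 / 20.1654 = 0.769139 (6 d.p.)
Step 3 — s = 1 - 0.769139 = 0.230861

0.230861


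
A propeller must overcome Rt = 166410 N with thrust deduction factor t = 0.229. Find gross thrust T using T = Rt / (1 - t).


Formula: T = Rt / (1 - t)
Step 1 — (1 - t) = 1 - 0.229 = 0.771
Step 2 — T = 166410 / 0.771 ≈ 215840 N (5 s.f.)

215840 N


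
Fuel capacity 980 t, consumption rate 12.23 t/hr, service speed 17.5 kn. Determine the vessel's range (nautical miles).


Formula: endurance = fuel / rate; range = endurance * speed
Step 1 — endurance = 980 / 12.23 = 80.1308 hours
Step 2 — range = 80.1308 * 17.5 ≈ 1402.3 nautical miles (5 s.f.)

1402.3 NM


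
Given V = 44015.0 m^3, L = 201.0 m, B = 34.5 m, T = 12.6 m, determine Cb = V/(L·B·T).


Formula: Cb = V / (L * B * T)
Step 1 — L * B * T = 201.0 * 34.5 * 12.6 = 87374.7 m^3
Step 2 — Cb = 44015.0 / 87374.7 ≈ 0.50375 (5 s.f.)

0.50375


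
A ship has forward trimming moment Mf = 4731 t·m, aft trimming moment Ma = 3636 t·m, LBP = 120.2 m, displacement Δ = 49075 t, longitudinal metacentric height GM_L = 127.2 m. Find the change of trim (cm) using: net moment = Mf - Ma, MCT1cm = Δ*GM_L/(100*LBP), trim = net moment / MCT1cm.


Formula: net trimming moment = Mf - Ma; MCT1cm = Δ*GM_L/(100*LBP); trim = net moment / MCT1cm
Step 1 — net trimming moment = 4731 - 3636 = 1095 t·m
Step 2 — MCT1cm = 49075 * 127.2 / (100 * 120.2) = 519.3295 t·m/cm
Step 3 — trim = 1095 / 519.3295 ≈ 2.1085 cm (5 s.f.)

2.1085 cm


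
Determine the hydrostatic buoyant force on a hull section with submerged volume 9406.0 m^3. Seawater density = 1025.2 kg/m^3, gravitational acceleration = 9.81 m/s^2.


Formula: Fb = rho * g * V
Substituting: Fb = 1025.2 * 9.81 * 9406.0
Intermediate: 1025.2 * 9.81 = 10057.212
Result: Fb = 10057.212 * 9406.0 ≈ 94598000 N (5 s.f.)

94598000 N


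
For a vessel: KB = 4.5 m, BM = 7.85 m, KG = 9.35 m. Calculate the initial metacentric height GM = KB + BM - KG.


Formula: GM = KB + BM - KG
Step 1 — KM = KB + BM = 4.5 + 7.85 = 12.35 m
Step 2 — GM = KM - KG = 12.35 - 9.35 = 3.0 m

3.0 m


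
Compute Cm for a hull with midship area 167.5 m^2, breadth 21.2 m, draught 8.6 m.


Formula: Cm = Am / (B * T)
Step 1 — B * T = 21.2 * 8.6 = 182.32 m^2
Step 2 — Cm = 167.5 / 182.32 ≈ 0.91871 (5 s.f.)

0.91871


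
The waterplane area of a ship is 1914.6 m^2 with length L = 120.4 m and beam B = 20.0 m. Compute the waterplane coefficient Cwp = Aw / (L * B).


Formula: Cwp = Aw / (L * B)
Step 1 — L * B = 120.4 * 20.0 = 2408.0 m^2
Step 2 — Cwp = 1914.6 / 2408.0 ≈ 0.79510 (5 s.f.)

0.79510


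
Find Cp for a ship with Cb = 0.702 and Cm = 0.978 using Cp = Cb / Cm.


Formula: Cp = Cb / Cm
Substituting: Cp = 0.702 / 0.978
Result: Cp ≈ 0.71779 (5 s.f.)

0.71779


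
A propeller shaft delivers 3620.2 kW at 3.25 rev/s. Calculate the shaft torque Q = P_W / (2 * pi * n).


Formula: Q = P_W / (2 * pi * n)
Step 1 — P_W = 3620.2 kW * 1000 = 3620200.0 W
Step 2 — 2 * pi * n = 2 * pi * 3.25 = 20.420352
Step 3 — Q = 3620200.0 / 20.420352 ≈ 177280 N·m (5 s.f.)

177280 N·m


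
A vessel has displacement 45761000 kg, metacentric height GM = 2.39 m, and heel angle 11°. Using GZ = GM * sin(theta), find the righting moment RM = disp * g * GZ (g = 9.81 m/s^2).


Formula: GZ = GM * sin(theta); RM = disp * g * GZ
Step 1 — GZ = 2.39 * sin(11°) = 2.39 * 0.190809 = 0.456034 m
Step 2 — RM = 45761000 * 9.81 * 0.456034 ≈ 204720000 N·m (5 s.f.)

204720000 N·m


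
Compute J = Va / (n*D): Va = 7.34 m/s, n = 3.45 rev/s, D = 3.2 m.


Formula: J = Va / (n * D)
Step 1 — n * D = 3.45 * 3.2 = 11.04
Step 2 — J = 7.34 / 11.04 ≈ 0.66486 (5 s.f.)

0.66486


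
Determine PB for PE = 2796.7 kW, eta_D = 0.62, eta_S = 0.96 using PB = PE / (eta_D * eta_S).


Formula: PB = PE / (eta_D * eta_S)
Step 1 — combined efficiency = eta_D * eta_S = 0.62 * 0.96 = 0.5952
Step 2 — PB = 2796.7 / 0.5952 ≈ 4698.8 kW (5 s.f.)

4698.8 kW


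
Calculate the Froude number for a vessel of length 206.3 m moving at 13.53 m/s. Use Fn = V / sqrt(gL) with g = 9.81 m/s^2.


Formula: Fn = V / sqrt(g * L)
Step 1 — g * L = 9.81 * 206.3 = 2023.803
Step 2 — sqrt(g * L) = sqrt(2023.803) = 44.986698
Step 3 — Fn = 13.53 / 44.986698 ≈ 0.30076 (5 s.f.)

0.30076


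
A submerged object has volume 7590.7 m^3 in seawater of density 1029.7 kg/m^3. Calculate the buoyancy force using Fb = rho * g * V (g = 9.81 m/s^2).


Formula: Fb = rho * g * V
Substituting: Fb = 1029.7 * 9.81 * 7590.7
Intermediate: 1029.7 * 9.81 = 10101.357
Result: Fb = 10101.357 * 7590.7 ≈ 76676000 N (5 s.f.)

76676000 N


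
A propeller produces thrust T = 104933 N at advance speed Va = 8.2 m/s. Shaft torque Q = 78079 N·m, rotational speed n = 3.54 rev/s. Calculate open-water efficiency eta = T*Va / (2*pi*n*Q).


Formula: eta = T * Va / (2 * pi * n * Q)
Step 1 — numerator = T * Va = 104933 * 8.2 = 860450.6
Step 2 — 2 * pi * n = 2 * pi * 3.54 = 22.242476
Step 3 — denominator = 22.242476 * 78079 = 1736670.28
Step 4 — eta = 860450.6 / 1736670.28 ≈ 0.49546 (5 s.f.)

0.49546


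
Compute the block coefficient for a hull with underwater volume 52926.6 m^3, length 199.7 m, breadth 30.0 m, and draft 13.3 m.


Formula: Cb = V / (L * B * T)
Step 1 — L * B * T = 199.7 * 30.0 * 13.3 = 79680.3 m^3
Step 2 — Cb = 52926.6 / 79680.3 ≈ 0.66424 (5 s.f.)

0.66424


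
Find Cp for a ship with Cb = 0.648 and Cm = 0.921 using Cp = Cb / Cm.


Formula: Cp = Cb / Cm
Substituting: Cp = 0.648 / 0.921
Result: Cp ≈ 0.70358 (5 s.f.)

0.70358


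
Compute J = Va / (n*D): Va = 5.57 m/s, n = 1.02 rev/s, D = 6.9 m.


Formula: J = Va / (n * D)
Step 1 — n * D = 1.02 * 6.9 = 7.038
Step 2 — J = 5.57 / 7.038 ≈ 0.79142 (5 s.f.)

0.79142


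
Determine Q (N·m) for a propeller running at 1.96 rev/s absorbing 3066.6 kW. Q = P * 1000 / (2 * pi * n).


Formula: Q = P_W / (2 * pi * n)
Step 1 — P_W = 3066.6 kW * 1000 = 3066600.0 W
Step 2 — 2 * pi * n = 2 * pi * 1.96 = 12.315043
Step 3 — Q = 3066600.0 / 12.315043 ≈ 249010 N·m (5 s.f.)

249010 N·m


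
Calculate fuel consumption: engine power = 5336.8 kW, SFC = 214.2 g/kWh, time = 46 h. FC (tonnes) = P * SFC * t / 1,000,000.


Formula: FC (tonnes) = P * SFC * t / 1,000,000
Step 1 — P * SFC * t = 5336.8 * 214.2 * 46 = 52584557.76 g
Step 2 — FC (tonnes) = 52584557.76 / 1,000,000 ≈ 52.585 tonnes (5 s.f.)

52.585 tonnes


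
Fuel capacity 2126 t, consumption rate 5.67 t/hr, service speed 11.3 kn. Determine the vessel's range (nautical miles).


Formula: endurance = fuel / rate; range = endurance * speed
Step 1 — endurance = 2126 / 5.67 = 374.9559 hours
Step 2 — range = 374.9559 * 11.3 ≈ 4237.0 nautical miles (5 s.f.)

4237.0 NM


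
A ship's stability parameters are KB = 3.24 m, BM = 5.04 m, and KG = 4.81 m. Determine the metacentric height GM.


Formula: GM = KB + BM - KG
Step 1 — KM = KB + BM = 3.24 + 5.04 = 8.28 m
Step 2 — GM = KM - KG = 8.28 - 4.81 = 3.47 m

3.47 m


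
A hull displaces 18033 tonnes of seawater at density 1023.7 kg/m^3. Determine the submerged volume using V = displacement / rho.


Formula: V = mass / rho
Step 1 — convert tonnes to kg: 18033 t * 1000 = 18033000 kg
Step 2 — V = 18033000 / 1023.7 ≈ 17616 m^3 (5 s.f.)

17616 m^3


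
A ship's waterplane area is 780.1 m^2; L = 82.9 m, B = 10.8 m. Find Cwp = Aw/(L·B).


Formula: Cwp = Aw / (L * B)
Step 1 — L * B = 82.9 * 10.8 = 895.32 m^2
Step 2 — Cwp = 780.1 / 895.32 ≈ 0.87131 (5 s.f.)

0.87131


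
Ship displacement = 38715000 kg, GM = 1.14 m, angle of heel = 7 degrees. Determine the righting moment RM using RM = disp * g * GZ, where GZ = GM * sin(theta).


Formula: GZ = GM * sin(theta); RM = disp * g * GZ
Step 1 — GZ = 1.14 * sin(7°) = 1.14 * 0.121869 = 0.138931 m
Step 2 — RM = 38715000 * 9.81 * 0.138931 ≈ 52765000 N·m (5 s.f.)

52765000 N·m


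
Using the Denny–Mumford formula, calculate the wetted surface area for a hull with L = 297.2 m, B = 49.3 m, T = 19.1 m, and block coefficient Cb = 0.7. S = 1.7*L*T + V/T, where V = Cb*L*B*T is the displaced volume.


Formula: S = 1.7*L*T + V/T with V = Cb*L*B*T, i.e. S = L * (1.7*T + Cb*B)
Step 1 — 1.7*T = 1.7 * 19.1 = 32.47 m
Step 2 — Cb*B = 0.7 * 49.3 = 34.51 m
Step 3 — 1.7*T + Cb*B = 32.47 + 34.51 = 66.98 m
Step 4 — S = 297.2 * 66.98 ≈ 19906 m^2 (5 s.f.)

19906 m^2


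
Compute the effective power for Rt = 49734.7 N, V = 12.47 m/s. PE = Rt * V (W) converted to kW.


Formula: PE = Rt * V / 1000 (kW)
Step 1 — PE (W) = 49734.7 * 12.47 = 620191.709 W
Step 2 — PE (kW) = 620191.709 / 1000 ≈ 620.19 kW (5 s.f.)

620.19 kW


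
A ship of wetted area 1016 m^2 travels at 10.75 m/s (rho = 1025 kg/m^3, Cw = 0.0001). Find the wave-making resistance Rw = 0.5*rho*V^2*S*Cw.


Formula: Rw = 0.5 * rho * V^2 * S * Cw
Step 1 — V^2 = 10.75^2 = 115.5625
Step 2 — 0.5 * rho * V^2 = 0.5 * 1025 * 115.5625 = 59225.78125
Step 3 — Rw = 59225.78125 * 1016 * 0.0001 ≈ 6017.3 N (5 s.f.)

6017.3 N


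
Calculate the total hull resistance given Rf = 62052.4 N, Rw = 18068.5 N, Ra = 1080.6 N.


Formula: Rt = Rf + Rw + Ra
Substituting: Rt = 62052.4 + 18068.5 + 1080.6
Result: Rt = 81201.5 N

81201.5 N


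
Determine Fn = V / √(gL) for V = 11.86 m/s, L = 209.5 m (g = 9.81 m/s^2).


Formula: Fn = V / sqrt(g * L)
Step 1 — g * L = 9.81 * 209.5 = 2055.195
Step 2 — sqrt(g * L) = sqrt(2055.195) = 45.334259
Step 3 — Fn = 11.86 / 45.334259 ≈ 0.26161 (5 s.f.)

0.26161


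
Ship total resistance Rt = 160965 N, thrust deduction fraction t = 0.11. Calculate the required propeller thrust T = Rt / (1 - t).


Formula: T = Rt / (1 - t)
Step 1 — (1 - t) = 1 - 0.11 = 0.89
Step 2 — T = 160965 / 0.89 ≈ 180860 N (5 s.f.)

180860 N


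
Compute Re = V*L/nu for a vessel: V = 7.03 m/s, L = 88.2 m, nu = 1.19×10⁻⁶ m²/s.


Formula: Re = V * L / nu
Step 1 — V * L = 7.03 * 88.2 = 620.046 m^2/s
Step 2 — Re = 620.046 / 1.19e-6 = 5.21e+08

5.21e+08


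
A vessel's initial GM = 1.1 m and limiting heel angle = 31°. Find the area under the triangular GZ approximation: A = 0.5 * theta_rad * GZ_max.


Formula: GZ_max = GM * sin(theta); Area = 0.5 * theta_rad * GZ_max
Step 1 — GZ_max = 1.1 * sin(31°) = 1.1 * 0.515038 = 0.566542 m
Step 2 — theta_rad = 31 * pi/180 = 0.541052 rad
Step 3 — Area = 0.5 * 0.541052 * 0.566542 ≈ 0.15326 m·rad (5 s.f.)

0.15326 m·rad


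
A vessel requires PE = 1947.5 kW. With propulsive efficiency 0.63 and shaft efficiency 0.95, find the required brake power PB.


Formula: PB = PE / (eta_D * eta_S)
Step 1 — combined efficiency = eta_D * eta_S = 0.63 * 0.95 = 0.5985
Step 2 — PB = 1947.5 / 0.5985 ≈ 3254.0 kW (5 s.f.)

3254.0 kW


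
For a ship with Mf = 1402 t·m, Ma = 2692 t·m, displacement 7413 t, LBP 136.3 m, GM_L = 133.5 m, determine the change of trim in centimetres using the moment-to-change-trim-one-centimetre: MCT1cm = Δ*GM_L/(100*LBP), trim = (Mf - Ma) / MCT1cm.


Formula: net trimming moment = Mf - Ma; MCT1cm = Δ*GM_L/(100*LBP); trim = net moment / MCT1cm
Step 1 — net trimming moment = 1402 - 2692 = -1290 t·m
Step 2 — MCT1cm = 7413 * 133.5 / (100 * 136.3) = 72.6072 t·m/cm
Step 3 — trim = -1290 / 72.6072 ≈ -17.767 cm (5 s.f.)

-17.767 cm


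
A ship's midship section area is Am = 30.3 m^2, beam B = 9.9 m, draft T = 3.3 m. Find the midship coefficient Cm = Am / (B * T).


Formula: Cm = Am / (B * T)
Step 1 — B * T = 9.9 * 3.3 = 32.67 m^2
Step 2 — Cm = 30.3 / 32.67 ≈ 0.92746 (5 s.f.)

0.92746


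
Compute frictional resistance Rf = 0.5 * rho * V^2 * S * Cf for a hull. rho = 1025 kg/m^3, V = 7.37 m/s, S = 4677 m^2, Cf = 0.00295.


Formula: Rf = 0.5 * rho * V^2 * S * Cf
Step 1 — V^2 = 7.37^2 = 54.3169
Step 2 — 0.5 * rho * V^2 = 0.5 * 1025 * 54.3169 = 27837.41125
Step 3 — Rf = 27837.41125 * 4677 * 0.00295 ≈ 384080 N (5 s.f.)

384080 N


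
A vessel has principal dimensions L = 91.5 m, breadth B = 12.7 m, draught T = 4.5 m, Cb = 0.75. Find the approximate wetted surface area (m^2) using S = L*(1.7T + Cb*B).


Formula: S = 1.7*L*T + V/T with V = Cb*L*B*T, i.e. S = L * (1.7*T + Cb*B)
Step 1 — 1.7*T = 1.7 * 4.5 = 7.65 m
Step 2 — Cb*B = 0.75 * 12.7 = 9.525 m
Step 3 — 1.7*T + Cb*B = 7.65 + 9.525 = 17.175 m
Step 4 — S = 91.5 * 17.175 ≈ 1571.5 m^2 (5 s.f.)

1571.5 m^2


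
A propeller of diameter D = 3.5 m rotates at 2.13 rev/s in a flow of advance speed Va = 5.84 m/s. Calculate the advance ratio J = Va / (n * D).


Formula: J = Va / (n * D)
Step 1 — n * D = 2.13 * 3.5 = 7.455
Step 2 — J = 5.84 / 7.455 ≈ 0.78337 (5 s.f.)

0.78337


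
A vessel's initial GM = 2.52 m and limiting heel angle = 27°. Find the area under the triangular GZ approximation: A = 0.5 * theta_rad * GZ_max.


Formula: GZ_max = GM * sin(theta); Area = 0.5 * theta_rad * GZ_max
Step 1 — GZ_max = 2.52 * sin(27°) = 2.52 * 0.45399 = 1.144055 m
Step 2 — theta_rad = 27 * pi/180 = 0.471239 rad
Step 3 — Area = 0.5 * 0.471239 * 1.144055 ≈ 0.26956 m·rad (5 s.f.)

0.26956 m·rad


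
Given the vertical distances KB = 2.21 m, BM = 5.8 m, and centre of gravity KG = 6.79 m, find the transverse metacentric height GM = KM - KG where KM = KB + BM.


Formula: GM = KB + BM - KG
Step 1 — KM = KB + BM = 2.21 + 5.8 = 8.01 m
Step 2 — GM = KM - KG = 8.01 - 6.79 = 1.22 m

1.22 m


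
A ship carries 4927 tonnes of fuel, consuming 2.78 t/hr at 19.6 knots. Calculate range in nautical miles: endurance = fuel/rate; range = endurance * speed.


Formula: endurance = fuel / rate; range = endurance * speed
Step 1 — endurance = 4927 / 2.78 = 1772.3022 hours
Step 2 — range = 1772.3022 * 19.6 ≈ 34737 nautical miles (5 s.f.)

34737 NM


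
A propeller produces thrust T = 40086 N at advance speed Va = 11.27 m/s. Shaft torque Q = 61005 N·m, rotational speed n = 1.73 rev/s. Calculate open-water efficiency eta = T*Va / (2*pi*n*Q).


Formula: eta = T * Va / (2 * pi * n * Q)
Step 1 — numerator = T * Va = 40086 * 11.27 = 451769.22
Step 2 — 2 * pi * n = 2 * pi * 1.73 = 10.869911
Step 3 — denominator = 10.869911 * 61005 = 663118.92
Step 4 — eta = 451769.22 / 663118.92 ≈ 0.68128 (5 s.f.)

0.68128


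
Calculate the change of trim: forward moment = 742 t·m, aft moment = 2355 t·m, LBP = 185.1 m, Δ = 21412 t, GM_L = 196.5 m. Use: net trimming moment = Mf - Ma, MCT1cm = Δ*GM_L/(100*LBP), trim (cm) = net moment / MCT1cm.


Formula: net trimming moment = Mf - Ma; MCT1cm = Δ*GM_L/(100*LBP); trim = net moment / MCT1cm
Step 1 — net trimming moment = 742 - 2355 = -1613 t·m
Step 2 — MCT1cm = 21412 * 196.5 / (100 * 185.1) = 227.3073 t·m/cm
Step 3 — trim = -1613 / 227.3073 ≈ -7.0961 cm (5 s.f.)

-7.0961 cm


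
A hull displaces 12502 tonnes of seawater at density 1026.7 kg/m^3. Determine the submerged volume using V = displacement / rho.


Formula: V = mass / rho
Step 1 — convert tonnes to kg: 12502 t * 1000 = 12502000 kg
Step 2 — V = 12502000 / 1026.7 ≈ 12177 m^3 (5 s.f.)

12177 m^3


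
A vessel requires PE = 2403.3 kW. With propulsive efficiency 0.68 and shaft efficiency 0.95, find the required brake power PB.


Formula: PB = PE / (eta_D * eta_S)
Step 1 — combined efficiency = eta_D * eta_S = 0.68 * 0.95 = 0.646
Step 2 — PB = 2403.3 / 0.646 ≈ 3720.3 kW (5 s.f.)

3720.3 kW


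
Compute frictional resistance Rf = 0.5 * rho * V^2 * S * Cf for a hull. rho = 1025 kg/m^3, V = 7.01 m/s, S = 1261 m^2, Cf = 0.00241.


Formula: Rf = 0.5 * rho * V^2 * S * Cf
Step 1 — V^2 = 7.01^2 = 49.1401
Step 2 — 0.5 * rho * V^2 = 0.5 * 1025 * 49.1401 = 25184.30125
Step 3 — Rf = 25184.30125 * 1261 * 0.00241 ≈ 76535 N (5 s.f.)

76535 N


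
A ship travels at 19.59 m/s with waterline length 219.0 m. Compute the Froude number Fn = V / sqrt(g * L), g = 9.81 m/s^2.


Formula: Fn = V / sqrt(g * L)
Step 1 — g * L = 9.81 * 219.0 = 2148.39
Step 2 — sqrt(g * L) = sqrt(2148.39) = 46.350728
Step 3 — Fn = 19.59 / 46.350728 ≈ 0.42265 (5 s.f.)

0.42265


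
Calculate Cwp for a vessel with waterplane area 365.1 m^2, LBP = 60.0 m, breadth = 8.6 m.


Formula: Cwp = Aw / (L * B)
Step 1 — L * B = 60.0 * 8.6 = 516.0 m^2
Step 2 — Cwp = 365.1 / 516.0 ≈ 0.70756 (5 s.f.)

0.70756


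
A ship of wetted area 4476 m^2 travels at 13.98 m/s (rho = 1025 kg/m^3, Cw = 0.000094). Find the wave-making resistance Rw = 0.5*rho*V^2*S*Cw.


Formula: Rw = 0.5 * rho * V^2 * S * Cw
Step 1 — V^2 = 13.98^2 = 195.4404
Step 2 — 0.5 * rho * V^2 = 0.5 * 1025 * 195.4404 = 100163.205
Step 3 — Rw = 100163.205 * 4476 * 0.000094 ≈ 42143 N (5 s.f.)

42143 N


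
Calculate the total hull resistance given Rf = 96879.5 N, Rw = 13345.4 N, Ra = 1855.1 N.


Formula: Rt = Rf + Rw + Ra
Substituting: Rt = 96879.5 + 13345.4 + 1855.1
Result: Rt = 112080.0 N

112080.0 N


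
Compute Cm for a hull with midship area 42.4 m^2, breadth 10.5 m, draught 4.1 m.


Formula: Cm = Am / (B * T)
Step 1 — B * T = 10.5 * 4.1 = 43.05 m^2
Step 2 — Cm = 42.4 / 43.05 ≈ 0.98490 (5 s.f.)

0.98490


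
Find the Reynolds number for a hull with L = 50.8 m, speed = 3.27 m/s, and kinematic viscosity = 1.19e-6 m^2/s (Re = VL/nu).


Formula: Re = V * L / nu
Step 1 — V * L = 3.27 * 50.8 = 166.116 m^2/s
Step 2 — Re = 166.116 / 1.19e-6 = 1.40e+08

1.40e+08


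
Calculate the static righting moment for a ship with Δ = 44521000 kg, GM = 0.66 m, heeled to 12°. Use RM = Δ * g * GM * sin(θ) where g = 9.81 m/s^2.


Formula: GZ = GM * sin(theta); RM = disp * g * GZ
Step 1 — GZ = 0.66 * sin(12°) = 0.66 * 0.207912 = 0.137222 m
Step 2 — RM = 44521000 * 9.81 * 0.137222 ≈ 59932000 N·m (5 s.f.)

59932000 N·m


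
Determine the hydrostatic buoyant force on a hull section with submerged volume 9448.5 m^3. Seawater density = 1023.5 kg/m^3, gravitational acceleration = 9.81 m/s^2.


Formula: Fb = rho * g * V
Substituting: Fb = 1023.5 * 9.81 * 9448.5
Intermediate: 1023.5 * 9.81 = 10040.535
Result: Fb = 10040.535 * 9448.5 ≈ 94868000 N (5 s.f.)

94868000 N


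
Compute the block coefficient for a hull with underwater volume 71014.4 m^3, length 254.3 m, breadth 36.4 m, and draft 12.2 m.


Formula: Cb = V / (L * B * T)
Step 1 — L * B * T = 254.3 * 36.4 * 12.2 = 112929.544 m^3
Step 2 — Cb = 71014.4 / 112929.544 ≈ 0.62884 (5 s.f.)

0.62884


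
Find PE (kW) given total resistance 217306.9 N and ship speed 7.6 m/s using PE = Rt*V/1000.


Formula: PE = Rt * V / 1000 (kW)
Step 1 — PE (W) = 217306.9 * 7.6 = 1651532.44 W
Step 2 — PE (kW) = 1651532.44 / 1000 ≈ 1651.5 kW (5 s.f.)

1651.5 kW


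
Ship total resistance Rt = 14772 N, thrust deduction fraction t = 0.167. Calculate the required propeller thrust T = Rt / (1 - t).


Formula: T = Rt / (1 - t)
Step 1 — (1 - t) = 1 - 0.167 = 0.833
Step 2 — T = 14772 / 0.833 ≈ 17733 N (5 s.f.)

17733 N


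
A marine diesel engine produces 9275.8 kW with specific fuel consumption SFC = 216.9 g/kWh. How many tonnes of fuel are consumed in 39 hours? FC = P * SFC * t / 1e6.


Formula: FC (tonnes) = P * SFC * t / 1,000,000
Step 1 — P * SFC * t = 9275.8 * 216.9 * 39 = 78464919.78 g
Step 2 — FC (tonnes) = 78464919.78 / 1,000,000 ≈ 78.465 tonnes (5 s.f.)

78.465 tonnes


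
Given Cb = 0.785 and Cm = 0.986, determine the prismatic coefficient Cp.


Formula: Cp = Cb / Cm
Substituting: Cp = 0.785 / 0.986
Result: Cp ≈ 0.79615 (5 s.f.)

0.79615


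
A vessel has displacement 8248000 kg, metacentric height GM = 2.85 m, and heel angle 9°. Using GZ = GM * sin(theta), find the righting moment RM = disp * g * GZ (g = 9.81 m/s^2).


Formula: GZ = GM * sin(theta); RM = disp * g * GZ
Step 1 — GZ = 2.85 * sin(9°) = 2.85 * 0.156434 = 0.445837 m
Step 2 — RM = 8248000 * 9.81 * 0.445837 ≈ 36074000 N·m (5 s.f.)

36074000 N·m


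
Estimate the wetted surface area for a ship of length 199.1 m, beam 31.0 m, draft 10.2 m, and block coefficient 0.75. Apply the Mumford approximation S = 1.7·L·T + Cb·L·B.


Formula: S = 1.7*L*T + V/T with V = Cb*L*B*T, i.e. S = L * (1.7*T + Cb*B)
Step 1 — 1.7*T = 1.7 * 10.2 = 17.34 m
Step 2 — Cb*B = 0.75 * 31.0 = 23.25 m
Step 3 — 1.7*T + Cb*B = 17.34 + 23.25 = 40.59 m
Step 4 — S = 199.1 * 40.59 ≈ 8081.5 m^2 (5 s.f.)

8081.5 m^2


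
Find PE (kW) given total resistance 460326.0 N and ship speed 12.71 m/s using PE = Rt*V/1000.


Formula: PE = Rt * V / 1000 (kW)
Step 1 — PE (W) = 460326.0 * 12.71 = 5850743.46 W
Step 2 — PE (kW) = 5850743.46 / 1000 ≈ 5850.7 kW (5 s.f.)

5850.7 kW


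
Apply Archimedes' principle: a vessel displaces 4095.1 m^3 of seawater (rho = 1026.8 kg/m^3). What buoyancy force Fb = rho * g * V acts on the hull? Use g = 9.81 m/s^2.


Formula: Fb = rho * g * V
Substituting: Fb = 1026.8 * 9.81 * 4095.1
Intermediate: 1026.8 * 9.81 = 10072.908
Result: Fb = 10072.908 * 4095.1 ≈ 41250000 N (5 s.f.)

41250000 N


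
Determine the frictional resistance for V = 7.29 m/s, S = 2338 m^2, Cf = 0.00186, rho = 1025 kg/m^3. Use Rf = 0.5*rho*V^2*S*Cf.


Formula: Rf = 0.5 * rho * V^2 * S * Cf
Step 1 — V^2 = 7.29^2 = 53.1441
Step 2 — 0.5 * rho * V^2 = 0.5 * 1025 * 53.1441 = 27236.35125
Step 3 — Rf = 27236.35125 * 2338 * 0.00186 ≈ 118440 N (5 s.f.)

118440 N


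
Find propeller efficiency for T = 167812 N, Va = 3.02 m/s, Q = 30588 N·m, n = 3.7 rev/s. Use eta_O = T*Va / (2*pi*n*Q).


Formula: eta = T * Va / (2 * pi * n * Q)
Step 1 — numerator = T * Va = 167812 * 3.02 = 506792.24
Step 2 — 2 * pi * n = 2 * pi * 3.7 = 23.247786
Step 3 — denominator = 23.247786 * 30588 = 711103.28
Step 4 — eta = 506792.24 / 711103.28 ≈ 0.71268 (5 s.f.)

0.71268


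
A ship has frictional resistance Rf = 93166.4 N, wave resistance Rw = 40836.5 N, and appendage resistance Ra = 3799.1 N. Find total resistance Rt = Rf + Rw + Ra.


Formula: Rt = Rf + Rw + Ra
Substituting: Rt = 93166.4 + 40836.5 + 3799.1
Result: Rt = 137802.0 N

137802.0 N


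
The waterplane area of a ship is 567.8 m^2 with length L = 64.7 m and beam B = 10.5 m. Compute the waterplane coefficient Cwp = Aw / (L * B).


Formula: Cwp = Aw / (L * B)
Step 1 — L * B = 64.7 * 10.5 = 679.35 m^2
Step 2 — Cwp = 567.8 / 679.35 ≈ 0.83580 (5 s.f.)

0.83580


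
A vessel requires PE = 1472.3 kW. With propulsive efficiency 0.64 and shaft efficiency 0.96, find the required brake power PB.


Formula: PB = PE / (eta_D * eta_S)
Step 1 — combined efficiency = eta_D * eta_S = 0.64 * 0.96 = 0.6144
Step 2 — PB = 1472.3 / 0.6144 ≈ 2396.3 kW (5 s.f.)

2396.3 kW


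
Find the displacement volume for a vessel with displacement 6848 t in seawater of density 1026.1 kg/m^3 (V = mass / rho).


Formula: V = mass / rho
Step 1 — convert tonnes to kg: 6848 t * 1000 = 6848000 kg
Step 2 — V = 6848000 / 1026.1 ≈ 6673.8 m^3 (5 s.f.)

6673.8 m^3


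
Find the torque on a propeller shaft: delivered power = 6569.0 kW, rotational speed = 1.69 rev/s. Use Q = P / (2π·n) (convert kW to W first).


Formula: Q = P_W / (2 * pi * n)
Step 1 — P_W = 6569.0 kW * 1000 = 6569000.0 W
Step 2 — 2 * pi * n = 2 * pi * 1.69 = 10.618583
Step 3 — Q = 6569000.0 / 10.618583 ≈ 618630 N·m (5 s.f.)

618630 N·m


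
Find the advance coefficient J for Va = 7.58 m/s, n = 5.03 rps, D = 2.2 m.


Formula: J = Va / (n * D)
Step 1 — n * D = 5.03 * 2.2 = 11.066
Step 2 — J = 7.58 / 11.066 ≈ 0.68498 (5 s.f.)

0.68498


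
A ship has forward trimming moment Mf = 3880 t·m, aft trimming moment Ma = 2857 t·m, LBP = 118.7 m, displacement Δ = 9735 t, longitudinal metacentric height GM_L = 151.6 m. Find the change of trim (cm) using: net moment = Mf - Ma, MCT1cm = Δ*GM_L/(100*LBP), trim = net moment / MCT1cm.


Formula: net trimming moment = Mf - Ma; MCT1cm = Δ*GM_L/(100*LBP); trim = net moment / MCT1cm
Step 1 — net trimming moment = 3880 - 2857 = 1023 t·m
Step 2 — MCT1cm = 9735 * 151.6 / (100 * 118.7) = 124.3324 t·m/cm
Step 3 — trim = 1023 / 124.3324 ≈ 8.2279 cm (5 s.f.)

8.2279 cm


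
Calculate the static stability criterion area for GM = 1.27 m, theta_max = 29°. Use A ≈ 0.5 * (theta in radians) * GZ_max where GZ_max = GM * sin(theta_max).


Formula: GZ_max = GM * sin(theta); Area = 0.5 * theta_rad * GZ_max
Step 1 — GZ_max = 1.27 * sin(29°) = 1.27 * 0.48481 = 0.615709 m
Step 2 — theta_rad = 29 * pi/180 = 0.506145 rad
Step 3 — Area = 0.5 * 0.506145 * 0.615709 ≈ 0.15582 m·rad (5 s.f.)

0.15582 m·rad


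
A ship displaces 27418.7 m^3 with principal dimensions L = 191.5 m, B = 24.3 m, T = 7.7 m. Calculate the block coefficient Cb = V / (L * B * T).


Formula: Cb = V / (L * B * T)
Step 1 — L * B * T = 191.5 * 24.3 * 7.7 = 35831.565 m^3
Step 2 — Cb = 27418.7 / 35831.565 ≈ 0.76521 (5 s.f.)

0.76521


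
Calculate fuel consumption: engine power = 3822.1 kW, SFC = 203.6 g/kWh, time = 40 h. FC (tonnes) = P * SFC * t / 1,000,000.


Formula: FC (tonnes) = P * SFC * t / 1,000,000
Step 1 — P * SFC * t = 3822.1 * 203.6 * 40 = 31127182.4 g
Step 2 — FC (tonnes) = 31127182.4 / 1,000,000 ≈ 31.127 tonnes (5 s.f.)

31.127 tonnes


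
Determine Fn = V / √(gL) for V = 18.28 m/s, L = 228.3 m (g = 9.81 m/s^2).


Formula: Fn = V / sqrt(g * L)
Step 1 — g * L = 9.81 * 228.3 = 2239.623
Step 2 — sqrt(g * L) = sqrt(2239.623) = 47.324655
Step 3 — Fn = 18.28 / 47.324655 ≈ 0.38627 (5 s.f.)

0.38627


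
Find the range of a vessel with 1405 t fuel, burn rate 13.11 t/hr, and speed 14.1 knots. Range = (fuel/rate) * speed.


Formula: endurance = fuel / rate; range = endurance * speed
Step 1 — endurance = 1405 / 13.11 = 107.1701 hours
Step 2 — range = 107.1701 * 14.1 ≈ 1511.1 nautical miles (5 s.f.)

1511.1 NM


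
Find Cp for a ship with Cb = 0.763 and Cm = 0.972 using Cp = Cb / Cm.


Formula: Cp = Cb / Cm
Substituting: Cp = 0.763 / 0.972
Result: Cp ≈ 0.78498 (5 s.f.)

0.78498


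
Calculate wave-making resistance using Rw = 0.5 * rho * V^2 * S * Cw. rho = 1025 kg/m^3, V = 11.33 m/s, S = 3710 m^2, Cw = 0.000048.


Formula: Rw = 0.5 * rho * V^2 * S * Cw
Step 1 — V^2 = 11.33^2 = 128.3689
Step 2 — 0.5 * rho * V^2 = 0.5 * 1025 * 128.3689 = 65789.06125
Step 3 — Rw = 65789.06125 * 3710 * 0.000048 ≈ 11716 N (5 s.f.)

11716 N


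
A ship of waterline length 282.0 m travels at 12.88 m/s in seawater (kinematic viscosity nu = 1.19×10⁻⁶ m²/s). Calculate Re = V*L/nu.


Formula: Re = V * L / nu
Step 1 — V * L = 12.88 * 282.0 = 3632.16 m^2/s
Step 2 — Re = 3632.16 / 1.19e-6 = 3.05e+09

3.05e+09


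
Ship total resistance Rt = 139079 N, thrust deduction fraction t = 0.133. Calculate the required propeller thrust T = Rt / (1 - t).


Formula: T = Rt / (1 - t)
Step 1 — (1 - t) = 1 - 0.133 = 0.867
Step 2 — T = 139079 / 0.867 ≈ 160410 N (5 s.f.)

160410 N


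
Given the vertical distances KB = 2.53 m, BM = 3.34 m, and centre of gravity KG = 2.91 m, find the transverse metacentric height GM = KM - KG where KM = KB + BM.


Formula: GM = KB + BM - KG
Step 1 — KM = KB + BM = 2.53 + 3.34 = 5.87 m
Step 2 — GM = KM - KG = 5.87 - 2.91 = 2.96 m

2.96 m


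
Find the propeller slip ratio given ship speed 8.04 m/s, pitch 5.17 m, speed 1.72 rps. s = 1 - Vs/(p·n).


Formula: s = 1 - Vs / (p * n)
Step 1 — p * n = 5.17 * 1.72 = 8.8924
Step 2 — Vs / (p*n) = 8.04 / 8.8924 = 0.904143 (6 d.p.)
Step 3 — s = 1 - 0.904143 = 0.095857

0.095857


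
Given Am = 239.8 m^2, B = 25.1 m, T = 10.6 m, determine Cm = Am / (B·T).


Formula: Cm = Am / (B * T)
Step 1 — B * T = 25.1 * 10.6 = 266.06 m^2
Step 2 — Cm = 239.8 / 266.06 ≈ 0.90130 (5 s.f.)

0.90130


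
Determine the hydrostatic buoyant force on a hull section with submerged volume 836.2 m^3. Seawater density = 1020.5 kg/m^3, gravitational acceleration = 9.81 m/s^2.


Formula: Fb = rho * g * V
Substituting: Fb = 1020.5 * 9.81 * 836.2
Intermediate: 1020.5 * 9.81 = 10011.105
Result: Fb = 10011.105 * 836.2 ≈ 8371300 N (5 s.f.)

8371300 N


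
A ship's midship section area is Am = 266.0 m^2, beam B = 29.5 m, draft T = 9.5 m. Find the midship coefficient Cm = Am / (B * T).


Formula: Cm = Am / (B * T)
Step 1 — B * T = 29.5 * 9.5 = 280.25 m^2
Step 2 — Cm = 266.0 / 280.25 ≈ 0.94915 (5 s.f.)

0.94915


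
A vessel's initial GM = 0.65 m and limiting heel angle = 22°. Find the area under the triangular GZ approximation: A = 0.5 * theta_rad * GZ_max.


Formula: GZ_max = GM * sin(theta); Area = 0.5 * theta_rad * GZ_max
Step 1 — GZ_max = 0.65 * sin(22°) = 0.65 * 0.374607 = 0.243495 m
Step 2 — theta_rad = 22 * pi/180 = 0.383972 rad
Step 3 — Area = 0.5 * 0.383972 * 0.243495 ≈ 0.046748 m·rad (5 s.f.)

0.046748 m·rad


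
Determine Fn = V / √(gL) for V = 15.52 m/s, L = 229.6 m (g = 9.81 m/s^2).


Formula: Fn = V / sqrt(g * L)
Step 1 — g * L = 9.81 * 229.6 = 2252.376
Step 2 — sqrt(g * L) = sqrt(2252.376) = 47.459204
Step 3 — Fn = 15.52 / 47.459204 ≈ 0.32702 (5 s.f.)

0.32702


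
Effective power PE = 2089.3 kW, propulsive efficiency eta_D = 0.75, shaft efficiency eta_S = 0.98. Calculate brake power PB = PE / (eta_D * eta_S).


Formula: PB = PE / (eta_D * eta_S)
Step 1 — combined efficiency = eta_D * eta_S = 0.75 * 0.98 = 0.735
Step 2 — PB = 2089.3 / 0.735 ≈ 2842.6 kW (5 s.f.)

2842.6 kW


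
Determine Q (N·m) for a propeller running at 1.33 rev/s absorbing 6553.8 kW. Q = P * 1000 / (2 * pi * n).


Formula: Q = P_W / (2 * pi * n)
Step 1 — P_W = 6553.8 kW * 1000 = 6553800.0 W
Step 2 — 2 * pi * n = 2 * pi * 1.33 = 8.356636
Step 3 — Q = 6553800.0 / 8.356636 ≈ 784260 N·m (5 s.f.)

784260 N·m


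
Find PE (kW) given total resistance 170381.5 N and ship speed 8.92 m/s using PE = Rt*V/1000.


Formula: PE = Rt * V / 1000 (kW)
Step 1 — PE (W) = 170381.5 * 8.92 = 1519802.98 W
Step 2 — PE (kW) = 1519802.98 / 1000 ≈ 1519.8 kW (5 s.f.)

1519.8 kW


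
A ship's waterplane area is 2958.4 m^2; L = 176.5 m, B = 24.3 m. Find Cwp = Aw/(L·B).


Formula: Cwp = Aw / (L * B)
Step 1 — L * B = 176.5 * 24.3 = 4288.95 m^2
Step 2 — Cwp = 2958.4 / 4288.95 ≈ 0.68977 (5 s.f.)

0.68977


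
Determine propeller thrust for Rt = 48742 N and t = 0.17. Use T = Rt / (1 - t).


Formula: T = Rt / (1 - t)
Step 1 — (1 - t) = 1 - 0.17 = 0.83
Step 2 — T = 48742 / 0.83 ≈ 58725 N (5 s.f.)

58725 N


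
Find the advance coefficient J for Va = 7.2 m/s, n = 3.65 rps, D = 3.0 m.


Formula: J = Va / (n * D)
Step 1 — n * D = 3.65 * 3.0 = 10.95
Step 2 — J = 7.2 / 10.95 ≈ 0.65753 (5 s.f.)

0.65753


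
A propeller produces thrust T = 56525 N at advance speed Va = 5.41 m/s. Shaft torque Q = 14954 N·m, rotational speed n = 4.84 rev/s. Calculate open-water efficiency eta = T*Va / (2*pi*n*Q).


Formula: eta = T * Va / (2 * pi * n * Q)
Step 1 — numerator = T * Va = 56525 * 5.41 = 305800.25
Step 2 — 2 * pi * n = 2 * pi * 4.84 = 30.410617
Step 3 — denominator = 30.410617 * 14954 = 454760.37
Step 4 — eta = 305800.25 / 454760.37 ≈ 0.67244 (5 s.f.)

0.67244


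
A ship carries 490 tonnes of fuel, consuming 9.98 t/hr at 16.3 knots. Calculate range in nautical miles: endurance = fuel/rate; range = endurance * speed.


Formula: endurance = fuel / rate; range = endurance * speed
Step 1 — endurance = 490 / 9.98 = 49.0982 hours
Step 2 — range = 49.0982 * 16.3 ≈ 800.30 nautical miles (5 s.f.)

800.30 NM


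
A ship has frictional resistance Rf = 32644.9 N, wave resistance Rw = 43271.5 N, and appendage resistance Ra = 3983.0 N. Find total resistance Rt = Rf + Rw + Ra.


Formula: Rt = Rf + Rw + Ra
Substituting: Rt = 32644.9 + 43271.5 + 3983.0
Result: Rt = 79899.4 N

79899.4 N


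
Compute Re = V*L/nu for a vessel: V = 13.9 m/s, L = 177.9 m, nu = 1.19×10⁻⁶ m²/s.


Formula: Re = V * L / nu
Step 1 — V * L = 13.9 * 177.9 = 2472.81 m^2/s
Step 2 — Re = 2472.81 / 1.19e-6 = 2.08e+09

2.08e+09


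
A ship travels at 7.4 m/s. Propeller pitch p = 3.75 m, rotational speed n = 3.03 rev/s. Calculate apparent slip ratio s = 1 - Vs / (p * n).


Formula: s = 1 - Vs / (p * n)
Step 1 — p * n = 3.75 * 3.03 = 11.3625
Step 2 — Vs / (p*n) = 7.4 / 11.3625 = 0.651265 (6 d.p.)
Step 3 — s = 1 - 0.651265 = 0.348735

0.348735


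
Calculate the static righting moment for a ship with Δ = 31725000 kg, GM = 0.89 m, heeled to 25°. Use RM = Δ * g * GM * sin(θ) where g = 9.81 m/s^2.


Formula: GZ = GM * sin(theta); RM = disp * g * GZ
Step 1 — GZ = 0.89 * sin(25°) = 0.89 * 0.422618 = 0.37613 m
Step 2 — RM = 31725000 * 9.81 * 0.37613 ≈ 117060000 N·m (5 s.f.)

117060000 N·m


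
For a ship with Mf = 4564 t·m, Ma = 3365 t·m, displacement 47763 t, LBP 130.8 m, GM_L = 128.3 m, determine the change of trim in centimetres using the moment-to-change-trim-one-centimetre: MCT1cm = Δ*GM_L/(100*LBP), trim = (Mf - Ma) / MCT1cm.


Formula: net trimming moment = Mf - Ma; MCT1cm = Δ*GM_L/(100*LBP); trim = net moment / MCT1cm
Step 1 — net trimming moment = 4564 - 3365 = 1199 t·m
Step 2 — MCT1cm = 47763 * 128.3 / (100 * 130.8) = 468.501 t·m/cm
Step 3 — trim = 1199 / 468.501 ≈ 2.5592 cm (5 s.f.)

2.5592 cm


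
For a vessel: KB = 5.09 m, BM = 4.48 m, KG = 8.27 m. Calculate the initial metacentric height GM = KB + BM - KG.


Formula: GM = KB + BM - KG
Step 1 — KM = KB + BM = 5.09 + 4.48 = 9.57 m
Step 2 — GM = KM - KG = 9.57 - 8.27 = 1.3 m

1.3 m


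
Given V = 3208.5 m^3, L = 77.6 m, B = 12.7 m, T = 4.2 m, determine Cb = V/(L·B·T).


Formula: Cb = V / (L * B * T)
Step 1 — L * B * T = 77.6 * 12.7 * 4.2 = 4139.184 m^3
Step 2 — Cb = 3208.5 / 4139.184 ≈ 0.77515 (5 s.f.)

0.77515


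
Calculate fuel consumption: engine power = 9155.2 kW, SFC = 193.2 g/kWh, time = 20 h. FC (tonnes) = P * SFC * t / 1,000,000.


Formula: FC (tonnes) = P * SFC * t / 1,000,000
Step 1 — P * SFC * t = 9155.2 * 193.2 * 20 = 35375692.8 g
Step 2 — FC (tonnes) = 35375692.8 / 1,000,000 ≈ 35.376 tonnes (5 s.f.)

35.376 tonnes


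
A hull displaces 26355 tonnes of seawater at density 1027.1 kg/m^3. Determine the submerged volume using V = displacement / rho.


Formula: V = mass / rho
Step 1 — convert tonnes to kg: 26355 t * 1000 = 26355000 kg
Step 2 — V = 26355000 / 1027.1 ≈ 25660 m^3 (5 s.f.)

25660 m^3


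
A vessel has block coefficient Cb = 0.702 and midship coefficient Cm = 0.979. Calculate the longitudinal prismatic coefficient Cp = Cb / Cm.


Formula: Cp = Cb / Cm
Substituting: Cp = 0.702 / 0.979
Result: Cp ≈ 0.71706 (5 s.f.)

0.71706


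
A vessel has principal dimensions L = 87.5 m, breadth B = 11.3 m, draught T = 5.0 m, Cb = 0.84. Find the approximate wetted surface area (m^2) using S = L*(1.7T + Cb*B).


Formula: S = 1.7*L*T + V/T with V = Cb*L*B*T, i.e. S = L * (1.7*T + Cb*B)
Step 1 — 1.7*T = 1.7 * 5.0 = 8.5 m
Step 2 — Cb*B = 0.84 * 11.3 = 9.492 m
Step 3 — 1.7*T + Cb*B = 8.5 + 9.492 = 17.992 m
Step 4 — S = 87.5 * 17.992 ≈ 1574.3 m^2 (5 s.f.)

1574.3 m^2


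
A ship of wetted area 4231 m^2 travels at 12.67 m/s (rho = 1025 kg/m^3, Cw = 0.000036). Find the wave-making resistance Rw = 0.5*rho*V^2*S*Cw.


Formula: Rw = 0.5 * rho * V^2 * S * Cw
Step 1 — V^2 = 12.67^2 = 160.5289
Step 2 — 0.5 * rho * V^2 = 0.5 * 1025 * 160.5289 = 82271.06125
Step 3 — Rw = 82271.06125 * 4231 * 0.000036 ≈ 12531 N (5 s.f.)

12531 N


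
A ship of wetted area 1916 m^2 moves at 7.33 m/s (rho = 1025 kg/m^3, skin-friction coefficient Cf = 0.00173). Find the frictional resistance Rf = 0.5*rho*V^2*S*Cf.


Formula: Rf = 0.5 * rho * V^2 * S * Cf
Step 1 — V^2 = 7.33^2 = 53.7289
Step 2 — 0.5 * rho * V^2 = 0.5 * 1025 * 53.7289 = 27536.06125
Step 3 — Rf = 27536.06125 * 1916 * 0.00173 ≈ 91273 N (5 s.f.)

91273 N
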